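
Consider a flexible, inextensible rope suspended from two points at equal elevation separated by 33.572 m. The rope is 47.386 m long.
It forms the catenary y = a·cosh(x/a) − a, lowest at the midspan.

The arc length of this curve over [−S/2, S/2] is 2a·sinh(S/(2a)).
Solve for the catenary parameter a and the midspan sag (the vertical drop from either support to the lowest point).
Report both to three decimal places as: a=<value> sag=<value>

a=11.289 sag=14.956

seed: a₀ = √(S³/(24(L−S))) = √(33.572³/(24·13.814)) = 10.683178
iter 1: u=1.571255  f(a)=+1.809e+00  f'(a)=-3.284e+00  a ← 10.683178 − (+1.809e+00/-3.284e+00) = 11.234103
iter 2: u=1.494200  f(a)=+1.494e-01  f'(a)=-2.762e+00  a ← 11.234103 − (+1.494e-01/-2.762e+00) = 11.288181
iter 3: u=1.487042  f(a)=+1.220e-03  f'(a)=-2.717e+00  a ← 11.288181 − (+1.220e-03/-2.717e+00) = 11.288630
iter 4: u=1.486983  f(a)=+8.297e-08  f'(a)=-2.716e+00  a ← 11.288630 − (+8.297e-08/-2.716e+00) = 11.288630
iter 5: u=1.486983  f(a)=-7.105e-15  f'(a)=-2.716e+00  a ← 11.288630 − (-7.105e-15/-2.716e+00) = 11.288630
converged: |Δa| < 1e-12 after 5 iterations
sag = a·(cosh(S/(2a)) − 1) = 11.288630·(cosh(1.486983) − 1) = 14.956206
T_max/T_min = cosh(S/(2a)) = 2.324891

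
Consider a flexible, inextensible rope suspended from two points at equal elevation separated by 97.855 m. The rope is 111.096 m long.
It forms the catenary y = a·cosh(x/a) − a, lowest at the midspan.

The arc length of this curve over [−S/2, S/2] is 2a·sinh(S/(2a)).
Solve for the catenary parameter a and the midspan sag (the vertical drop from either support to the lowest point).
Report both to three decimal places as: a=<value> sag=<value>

a=55.370 sag=23.061

seed: a₀ = √(S³/(24(L−S))) = √(97.855³/(24·13.241)) = 54.301086
iter 1: u=0.901041  f(a)=+5.480e-01  f'(a)=-5.284e-01  a ← 54.301086 − (+5.480e-01/-5.284e-01) = 55.338104
iter 2: u=0.884156  f(a)=+1.609e-02  f'(a)=-4.978e-01  a ← 55.338104 − (+1.609e-02/-4.978e-01) = 55.370430
iter 3: u=0.883640  f(a)=+1.481e-05  f'(a)=-4.969e-01  a ← 55.370430 − (+1.481e-05/-4.969e-01) = 55.370459
iter 4: u=0.883639  f(a)=+1.255e-11  f'(a)=-4.969e-01  a ← 55.370459 − (+1.255e-11/-4.969e-01) = 55.370459
converged: |Δa| < 1e-12 after 4 iterations
sag = a·(cosh(S/(2a)) − 1) = 55.370459·(cosh(0.883639) − 1) = 23.060836
T_max/T_min = cosh(S/(2a)) = 1.416483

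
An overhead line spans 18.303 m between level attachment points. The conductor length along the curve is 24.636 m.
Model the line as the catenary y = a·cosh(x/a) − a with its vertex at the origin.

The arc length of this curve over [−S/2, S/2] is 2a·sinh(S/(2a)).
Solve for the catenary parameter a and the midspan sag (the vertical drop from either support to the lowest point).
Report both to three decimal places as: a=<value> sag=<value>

a=6.658 sag=7.344

seed: a₀ = √(S³/(24(L−S))) = √(18.303³/(24·6.333)) = 6.351453
iter 1: u=1.440852  f(a)=+6.908e-01  f'(a)=-2.440e+00  a ← 6.351453 − (+6.908e-01/-2.440e+00) = 6.634569
iter 2: u=1.379366  f(a)=+4.888e-02  f'(a)=-2.106e+00  a ← 6.634569 − (+4.888e-02/-2.106e+00) = 6.657777
iter 3: u=1.374558  f(a)=+2.858e-04  f'(a)=-2.081e+00  a ← 6.657777 − (+2.858e-04/-2.081e+00) = 6.657914
iter 4: u=1.374530  f(a)=+9.902e-09  f'(a)=-2.081e+00  a ← 6.657914 − (+9.902e-09/-2.081e+00) = 6.657914
iter 5: u=1.374530  f(a)=-3.553e-15  f'(a)=-2.081e+00  a ← 6.657914 − (-3.553e-15/-2.081e+00) = 6.657914
converged: |Δa| < 1e-12 after 5 iterations
sag = a·(cosh(S/(2a)) − 1) = 6.657914·(cosh(1.374530) − 1) = 7.344262
T_max/T_min = cosh(S/(2a)) = 2.103087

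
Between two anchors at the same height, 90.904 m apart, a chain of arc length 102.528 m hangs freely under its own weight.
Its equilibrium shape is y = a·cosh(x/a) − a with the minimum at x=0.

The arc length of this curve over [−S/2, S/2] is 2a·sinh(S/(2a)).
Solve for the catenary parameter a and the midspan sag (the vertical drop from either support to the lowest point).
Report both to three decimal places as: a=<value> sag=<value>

a=52.858 sag=20.776

seed: a₀ = √(S³/(24(L−S))) = √(90.904³/(24·11.624)) = 51.890884
iter 1: u=0.875915  f(a)=+4.541e-01  f'(a)=-4.833e-01  a ← 51.890884 − (+4.541e-01/-4.833e-01) = 52.830471
iter 2: u=0.860337  f(a)=+1.263e-02  f'(a)=-4.568e-01  a ← 52.830471 − (+1.263e-02/-4.568e-01) = 52.858117
iter 3: u=0.859887  f(a)=+1.038e-05  f'(a)=-4.561e-01  a ← 52.858117 − (+1.038e-05/-4.561e-01) = 52.858140
iter 4: u=0.859886  f(a)=+7.034e-12  f'(a)=-4.560e-01  a ← 52.858140 − (+7.034e-12/-4.560e-01) = 52.858140
converged: |Δa| < 1e-12 after 4 iterations
sag = a·(cosh(S/(2a)) − 1) = 52.858140·(cosh(0.859886) − 1) = 20.775960
T_max/T_min = cosh(S/(2a)) = 1.393051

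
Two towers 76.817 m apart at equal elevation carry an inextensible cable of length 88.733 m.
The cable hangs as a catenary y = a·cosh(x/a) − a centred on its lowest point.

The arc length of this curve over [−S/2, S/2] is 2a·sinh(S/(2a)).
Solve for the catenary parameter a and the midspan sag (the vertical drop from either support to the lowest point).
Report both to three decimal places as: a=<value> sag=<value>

a=40.707 sag=19.505

seed: a₀ = √(S³/(24(L−S))) = √(76.817³/(24·11.916)) = 39.812105
iter 1: u=0.964744  f(a)=+5.670e-01  f'(a)=-6.562e-01  a ← 39.812105 − (+5.670e-01/-6.562e-01) = 40.676124
iter 2: u=0.944252  f(a)=+1.898e-02  f'(a)=-6.129e-01  a ← 40.676124 − (+1.898e-02/-6.129e-01) = 40.707095
iter 3: u=0.943533  f(a)=+2.291e-05  f'(a)=-6.115e-01  a ← 40.707095 − (+2.291e-05/-6.115e-01) = 40.707132
iter 4: u=0.943532  f(a)=+3.348e-11  f'(a)=-6.115e-01  a ← 40.707132 − (+3.348e-11/-6.115e-01) = 40.707132
iter 5: u=0.943532  f(a)=-1.421e-14  f'(a)=-6.115e-01  a ← 40.707132 − (-1.421e-14/-6.115e-01) = 40.707132
converged: |Δa| < 1e-12 after 5 iterations
sag = a·(cosh(S/(2a)) − 1) = 40.707132·(cosh(0.943532) − 1) = 19.504635
T_max/T_min = cosh(S/(2a)) = 1.479145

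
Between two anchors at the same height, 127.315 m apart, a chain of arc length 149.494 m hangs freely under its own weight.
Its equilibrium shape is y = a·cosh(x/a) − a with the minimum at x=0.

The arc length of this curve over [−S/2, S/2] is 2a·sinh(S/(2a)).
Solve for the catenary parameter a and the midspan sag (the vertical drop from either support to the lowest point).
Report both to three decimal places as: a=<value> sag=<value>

seed: a₀ = √(S³/(24(L−S))) = √(127.315³/(24·22.179)) = 62.264823
iter 1: u=1.022367  f(a)=+1.188e+00  f'(a)=-7.897e-01  a ← 62.264823 − (+1.188e+00/-7.897e-01) = 63.769663
iter 2: u=0.998241  f(a)=+4.445e-02  f'(a)=-7.316e-01  a ← 63.769663 − (+4.445e-02/-7.316e-01) = 63.830413
iter 3: u=0.997291  f(a)=+6.752e-05  f'(a)=-7.294e-01  a ← 63.830413 − (+6.752e-05/-7.294e-01) = 63.830506
iter 4: u=0.997290  f(a)=+1.564e-10  f'(a)=-7.294e-01  a ← 63.830506 − (+1.564e-10/-7.294e-01) = 63.830506
iter 5: u=0.997290  f(a)=+0.000e+00  f'(a)=-7.294e-01  a ← 63.830506 − (+0.000e+00/-7.294e-01) = 63.830506
converged: |Δa| < 1e-12 after 5 iterations
sag = a·(cosh(S/(2a)) − 1) = 63.830506·(cosh(0.997290) − 1) = 34.462157
T_max/T_min = cosh(S/(2a)) = 1.539901

a=63.831 sag=34.462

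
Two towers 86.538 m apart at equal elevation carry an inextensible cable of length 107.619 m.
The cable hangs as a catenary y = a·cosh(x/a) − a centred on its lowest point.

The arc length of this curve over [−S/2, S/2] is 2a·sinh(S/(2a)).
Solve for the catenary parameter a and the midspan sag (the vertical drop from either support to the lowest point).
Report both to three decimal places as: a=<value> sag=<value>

seed: a₀ = √(S³/(24(L−S))) = √(86.538³/(24·21.081)) = 35.789782
iter 1: u=1.208976  f(a)=+1.595e+00  f'(a)=-1.359e+00  a ← 35.789782 − (+1.595e+00/-1.359e+00) = 36.963288
iter 2: u=1.170594  f(a)=+8.182e-02  f'(a)=-1.223e+00  a ← 36.963288 − (+8.182e-02/-1.223e+00) = 37.030178
iter 3: u=1.168479  f(a)=+2.410e-04  f'(a)=-1.216e+00  a ← 37.030178 − (+2.410e-04/-1.216e+00) = 37.030377
iter 4: u=1.168473  f(a)=+2.104e-09  f'(a)=-1.216e+00  a ← 37.030377 − (+2.104e-09/-1.216e+00) = 37.030377
iter 5: u=1.168473  f(a)=+0.000e+00  f'(a)=-1.216e+00  a ← 37.030377 − (+0.000e+00/-1.216e+00) = 37.030377
converged: |Δa| < 1e-12 after 5 iterations
sag = a·(cosh(S/(2a)) − 1) = 37.030377·(cosh(1.168473) − 1) = 28.289690
T_max/T_min = cosh(S/(2a)) = 1.763959

a=37.030 sag=28.290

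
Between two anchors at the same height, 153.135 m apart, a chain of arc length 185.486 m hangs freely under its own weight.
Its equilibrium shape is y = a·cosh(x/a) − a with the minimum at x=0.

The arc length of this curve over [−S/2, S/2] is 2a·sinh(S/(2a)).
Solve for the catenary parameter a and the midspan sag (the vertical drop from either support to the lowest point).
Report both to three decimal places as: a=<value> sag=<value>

seed: a₀ = √(S³/(24(L−S))) = √(153.135³/(24·32.351)) = 68.008347
iter 1: u=1.125854  f(a)=+2.113e+00  f'(a)=-1.078e+00  a ← 68.008347 − (+2.113e+00/-1.078e+00) = 69.969531
iter 2: u=1.094298  f(a)=+9.486e-02  f'(a)=-9.828e-01  a ← 69.969531 − (+9.486e-02/-9.828e-01) = 70.066053
iter 3: u=1.092790  f(a)=+2.110e-04  f'(a)=-9.784e-01  a ← 70.066053 − (+2.110e-04/-9.784e-01) = 70.066268
iter 4: u=1.092787  f(a)=+1.049e-09  f'(a)=-9.784e-01  a ← 70.066268 − (+1.049e-09/-9.784e-01) = 70.066268
iter 5: u=1.092787  f(a)=+2.842e-14  f'(a)=-9.784e-01  a ← 70.066268 − (+2.842e-14/-9.784e-01) = 70.066268
converged: |Δa| < 1e-12 after 5 iterations
sag = a·(cosh(S/(2a)) − 1) = 70.066268·(cosh(1.092787) − 1) = 46.168606
T_max/T_min = cosh(S/(2a)) = 1.658928

a=70.066 sag=46.169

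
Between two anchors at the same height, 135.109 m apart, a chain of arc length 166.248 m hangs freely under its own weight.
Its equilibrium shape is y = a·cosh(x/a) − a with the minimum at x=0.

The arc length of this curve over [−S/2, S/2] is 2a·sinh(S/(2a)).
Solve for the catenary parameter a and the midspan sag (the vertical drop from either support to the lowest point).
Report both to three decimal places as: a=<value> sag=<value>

a=59.336 sag=42.793

seed: a₀ = √(S³/(24(L−S))) = √(135.109³/(24·31.139)) = 57.447147
iter 1: u=1.175942  f(a)=+2.225e+00  f'(a)=-1.242e+00  a ← 57.447147 − (+2.225e+00/-1.242e+00) = 59.239412
iter 2: u=1.140364  f(a)=+1.084e-01  f'(a)=-1.123e+00  a ← 59.239412 − (+1.084e-01/-1.123e+00) = 59.335897
iter 3: u=1.138510  f(a)=+2.863e-04  f'(a)=-1.117e+00  a ← 59.335897 − (+2.863e-04/-1.117e+00) = 59.336153
iter 4: u=1.138505  f(a)=+2.008e-09  f'(a)=-1.117e+00  a ← 59.336153 − (+2.008e-09/-1.117e+00) = 59.336153
iter 5: u=1.138505  f(a)=-2.842e-14  f'(a)=-1.117e+00  a ← 59.336153 − (-2.842e-14/-1.117e+00) = 59.336153
converged: |Δa| < 1e-12 after 5 iterations
sag = a·(cosh(S/(2a)) − 1) = 59.336153·(cosh(1.138505) − 1) = 42.793071
T_max/T_min = cosh(S/(2a)) = 1.721197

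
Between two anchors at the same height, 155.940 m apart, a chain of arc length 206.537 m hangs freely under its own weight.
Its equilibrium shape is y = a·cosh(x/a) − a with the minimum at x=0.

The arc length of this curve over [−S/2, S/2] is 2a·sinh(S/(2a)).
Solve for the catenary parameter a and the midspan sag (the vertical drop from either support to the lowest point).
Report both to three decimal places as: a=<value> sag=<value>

seed: a₀ = √(S³/(24(L−S))) = √(155.940³/(24·50.597)) = 55.881530
iter 1: u=1.395273  f(a)=+5.160e+00  f'(a)=-2.189e+00  a ← 55.881530 − (+5.160e+00/-2.189e+00) = 58.238807
iter 2: u=1.338798  f(a)=+3.444e-01  f'(a)=-1.905e+00  a ← 58.238807 − (+3.444e-01/-1.905e+00) = 58.419571
iter 3: u=1.334655  f(a)=+1.778e-03  f'(a)=-1.886e+00  a ← 58.419571 − (+1.778e-03/-1.886e+00) = 58.420513
iter 4: u=1.334634  f(a)=+4.790e-08  f'(a)=-1.886e+00  a ← 58.420513 − (+4.790e-08/-1.886e+00) = 58.420513
iter 5: u=1.334634  f(a)=+2.842e-14  f'(a)=-1.886e+00  a ← 58.420513 − (+2.842e-14/-1.886e+00) = 58.420513
converged: |Δa| < 1e-12 after 5 iterations
sag = a·(cosh(S/(2a)) − 1) = 58.420513·(cosh(1.334634) − 1) = 60.227451
T_max/T_min = cosh(S/(2a)) = 2.030930

a=58.421 sag=60.227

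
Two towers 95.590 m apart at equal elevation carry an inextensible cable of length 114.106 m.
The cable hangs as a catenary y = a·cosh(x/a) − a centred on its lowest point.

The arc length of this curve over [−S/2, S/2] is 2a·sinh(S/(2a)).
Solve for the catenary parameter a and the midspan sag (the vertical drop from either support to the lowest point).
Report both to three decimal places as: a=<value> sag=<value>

a=45.569 sag=27.449

seed: a₀ = √(S³/(24(L−S))) = √(95.590³/(24·18.516)) = 44.334262
iter 1: u=1.078060  f(a)=+1.106e+00  f'(a)=-9.365e-01  a ← 44.334262 − (+1.106e+00/-9.365e-01) = 45.515525
iter 2: u=1.050081  f(a)=+4.575e-02  f'(a)=-8.605e-01  a ← 45.515525 − (+4.575e-02/-8.605e-01) = 45.568699
iter 3: u=1.048856  f(a)=+8.575e-05  f'(a)=-8.572e-01  a ← 45.568699 − (+8.575e-05/-8.572e-01) = 45.568800
iter 4: u=1.048854  f(a)=+3.025e-10  f'(a)=-8.572e-01  a ← 45.568800 − (+3.025e-10/-8.572e-01) = 45.568800
iter 5: u=1.048854  f(a)=+1.421e-14  f'(a)=-8.572e-01  a ← 45.568800 − (+1.421e-14/-8.572e-01) = 45.568800
converged: |Δa| < 1e-12 after 5 iterations
sag = a·(cosh(S/(2a)) − 1) = 45.568800·(cosh(1.048854) − 1) = 27.448735
T_max/T_min = cosh(S/(2a)) = 1.602358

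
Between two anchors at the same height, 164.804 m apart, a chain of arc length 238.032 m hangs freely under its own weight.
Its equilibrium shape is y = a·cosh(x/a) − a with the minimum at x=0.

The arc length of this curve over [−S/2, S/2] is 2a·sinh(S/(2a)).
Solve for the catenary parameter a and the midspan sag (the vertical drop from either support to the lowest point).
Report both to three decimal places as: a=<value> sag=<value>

a=53.537 sag=76.966

seed: a₀ = √(S³/(24(L−S))) = √(164.804³/(24·73.228)) = 50.466991
iter 1: u=1.632790  f(a)=+1.040e+01  f'(a)=-3.753e+00  a ← 50.466991 − (+1.040e+01/-3.753e+00) = 53.239206
iter 2: u=1.547769  f(a)=+9.188e-01  f'(a)=-3.117e+00  a ← 53.239206 − (+9.188e-01/-3.117e+00) = 53.533984
iter 3: u=1.539247  f(a)=+8.699e-03  f'(a)=-3.058e+00  a ← 53.533984 − (+8.699e-03/-3.058e+00) = 53.536828
iter 4: u=1.539165  f(a)=+7.960e-07  f'(a)=-3.058e+00  a ← 53.536828 − (+7.960e-07/-3.058e+00) = 53.536829
iter 5: u=1.539165  f(a)=-5.684e-14  f'(a)=-3.058e+00  a ← 53.536829 − (-5.684e-14/-3.058e+00) = 53.536829
converged: |Δa| < 1e-12 after 5 iterations
sag = a·(cosh(S/(2a)) − 1) = 53.536829·(cosh(1.539165) − 1) = 76.966046
T_max/T_min = cosh(S/(2a)) = 2.437628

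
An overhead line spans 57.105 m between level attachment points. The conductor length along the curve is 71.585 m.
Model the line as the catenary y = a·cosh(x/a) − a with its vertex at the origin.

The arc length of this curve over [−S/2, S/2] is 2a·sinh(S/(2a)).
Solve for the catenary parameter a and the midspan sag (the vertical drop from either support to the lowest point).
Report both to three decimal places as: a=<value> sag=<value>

a=23.982 sag=19.102

seed: a₀ = √(S³/(24(L−S))) = √(57.105³/(24·14.480)) = 23.148417
iter 1: u=1.233454  f(a)=+1.142e+00  f'(a)=-1.452e+00  a ← 23.148417 − (+1.142e+00/-1.452e+00) = 23.935076
iter 2: u=1.192915  f(a)=+6.081e-02  f'(a)=-1.301e+00  a ← 23.935076 − (+6.081e-02/-1.301e+00) = 23.981812
iter 3: u=1.190590  f(a)=+1.938e-04  f'(a)=-1.293e+00  a ← 23.981812 − (+1.938e-04/-1.293e+00) = 23.981961
iter 4: u=1.190582  f(a)=+1.982e-09  f'(a)=-1.293e+00  a ← 23.981961 − (+1.982e-09/-1.293e+00) = 23.981961
iter 5: u=1.190582  f(a)=+0.000e+00  f'(a)=-1.293e+00  a ← 23.981961 − (+0.000e+00/-1.293e+00) = 23.981961
converged: |Δa| < 1e-12 after 5 iterations
sag = a·(cosh(S/(2a)) − 1) = 23.981961·(cosh(1.190582) − 1) = 19.102114
T_max/T_min = cosh(S/(2a)) = 1.796520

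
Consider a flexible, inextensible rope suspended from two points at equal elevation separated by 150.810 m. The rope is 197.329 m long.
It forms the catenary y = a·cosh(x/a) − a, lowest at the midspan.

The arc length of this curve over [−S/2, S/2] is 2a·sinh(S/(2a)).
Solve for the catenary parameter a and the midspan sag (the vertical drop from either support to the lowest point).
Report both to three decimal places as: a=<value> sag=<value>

a=57.829 sag=56.534

seed: a₀ = √(S³/(24(L−S))) = √(150.810³/(24·46.519)) = 55.427387
iter 1: u=1.360429  f(a)=+4.499e+00  f'(a)=-2.010e+00  a ← 55.427387 − (+4.499e+00/-2.010e+00) = 57.665391
iter 2: u=1.307630  f(a)=+2.869e-01  f'(a)=-1.762e+00  a ← 57.665391 − (+2.869e-01/-1.762e+00) = 57.828239
iter 3: u=1.303948  f(a)=+1.342e-03  f'(a)=-1.745e+00  a ← 57.828239 − (+1.342e-03/-1.745e+00) = 57.829008
iter 4: u=1.303930  f(a)=+2.965e-08  f'(a)=-1.745e+00  a ← 57.829008 − (+2.965e-08/-1.745e+00) = 57.829008
iter 5: u=1.303930  f(a)=+0.000e+00  f'(a)=-1.745e+00  a ← 57.829008 − (+0.000e+00/-1.745e+00) = 57.829008
converged: |Δa| < 1e-12 after 5 iterations
sag = a·(cosh(S/(2a)) − 1) = 57.829008·(cosh(1.303930) − 1) = 56.533913
T_max/T_min = cosh(S/(2a)) = 1.977605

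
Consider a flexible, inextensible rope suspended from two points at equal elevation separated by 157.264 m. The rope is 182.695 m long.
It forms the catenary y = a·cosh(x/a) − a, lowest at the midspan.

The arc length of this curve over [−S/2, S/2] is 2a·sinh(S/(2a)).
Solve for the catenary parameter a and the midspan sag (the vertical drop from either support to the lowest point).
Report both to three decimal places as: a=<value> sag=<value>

seed: a₀ = √(S³/(24(L−S))) = √(157.264³/(24·25.431)) = 79.828255
iter 1: u=0.985015  f(a)=+1.263e+00  f'(a)=-7.011e-01  a ← 79.828255 − (+1.263e+00/-7.011e-01) = 81.629050
iter 2: u=0.963285  f(a)=+4.399e-02  f'(a)=-6.531e-01  a ← 81.629050 − (+4.399e-02/-6.531e-01) = 81.696406
iter 3: u=0.962490  f(a)=+5.766e-05  f'(a)=-6.513e-01  a ← 81.696406 − (+5.766e-05/-6.513e-01) = 81.696495
iter 4: u=0.962489  f(a)=+9.928e-11  f'(a)=-6.513e-01  a ← 81.696495 − (+9.928e-11/-6.513e-01) = 81.696495
iter 5: u=0.962489  f(a)=+0.000e+00  f'(a)=-6.513e-01  a ← 81.696495 − (+0.000e+00/-6.513e-01) = 81.696495
converged: |Δa| < 1e-12 after 5 iterations
sag = a·(cosh(S/(2a)) − 1) = 81.696495·(cosh(0.962489) − 1) = 40.854242
T_max/T_min = cosh(S/(2a)) = 1.500073

a=81.696 sag=40.854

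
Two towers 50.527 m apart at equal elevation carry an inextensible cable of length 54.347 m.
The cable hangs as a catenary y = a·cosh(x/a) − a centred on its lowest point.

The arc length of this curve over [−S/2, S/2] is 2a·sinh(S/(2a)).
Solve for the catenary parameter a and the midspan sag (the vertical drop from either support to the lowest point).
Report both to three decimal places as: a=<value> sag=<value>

a=37.928 sag=8.730

seed: a₀ = √(S³/(24(L−S))) = √(50.527³/(24·3.820)) = 37.510078
iter 1: u=0.673512  f(a)=+8.758e-02  f'(a)=-2.131e-01  a ← 37.510078 − (+8.758e-02/-2.131e-01) = 37.921133
iter 2: u=0.666212  f(a)=+1.461e-03  f'(a)=-2.060e-01  a ← 37.921133 − (+1.461e-03/-2.060e-01) = 37.928222
iter 3: u=0.666087  f(a)=+4.214e-07  f'(a)=-2.059e-01  a ← 37.928222 − (+4.214e-07/-2.059e-01) = 37.928224
iter 4: u=0.666087  f(a)=+3.553e-14  f'(a)=-2.059e-01  a ← 37.928224 − (+3.553e-14/-2.059e-01) = 37.928224
converged: |Δa| < 1e-12 after 4 iterations
sag = a·(cosh(S/(2a)) − 1) = 37.928224·(cosh(0.666087) − 1) = 8.729565
T_max/T_min = cosh(S/(2a)) = 1.230160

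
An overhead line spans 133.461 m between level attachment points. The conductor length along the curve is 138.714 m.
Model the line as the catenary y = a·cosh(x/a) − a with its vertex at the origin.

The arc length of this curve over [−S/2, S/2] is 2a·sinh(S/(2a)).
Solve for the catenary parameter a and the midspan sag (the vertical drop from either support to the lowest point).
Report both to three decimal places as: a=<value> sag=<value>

seed: a₀ = √(S³/(24(L−S))) = √(133.461³/(24·5.253)) = 137.316347
iter 1: u=0.485962  f(a)=+6.238e-02  f'(a)=-7.833e-02  a ← 137.316347 − (+6.238e-02/-7.833e-02) = 138.112667
iter 2: u=0.483160  f(a)=+5.468e-04  f'(a)=-7.696e-02  a ← 138.112667 − (+5.468e-04/-7.696e-02) = 138.119771
iter 3: u=0.483135  f(a)=+4.284e-08  f'(a)=-7.695e-02  a ← 138.119771 − (+4.284e-08/-7.695e-02) = 138.119772
iter 4: u=0.483135  f(a)=+0.000e+00  f'(a)=-7.695e-02  a ← 138.119772 − (+0.000e+00/-7.695e-02) = 138.119772
converged: |Δa| < 1e-12 after 4 iterations
sag = a·(cosh(S/(2a)) − 1) = 138.119772·(cosh(0.483135) − 1) = 16.435930
T_max/T_min = cosh(S/(2a)) = 1.118998

a=138.120 sag=16.436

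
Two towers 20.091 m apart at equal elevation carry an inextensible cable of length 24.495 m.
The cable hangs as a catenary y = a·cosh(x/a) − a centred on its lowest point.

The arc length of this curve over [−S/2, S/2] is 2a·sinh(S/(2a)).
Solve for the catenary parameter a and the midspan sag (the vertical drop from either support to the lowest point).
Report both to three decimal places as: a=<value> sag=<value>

seed: a₀ = √(S³/(24(L−S))) = √(20.091³/(24·4.404)) = 8.759374
iter 1: u=1.146829  f(a)=+2.988e-01  f'(a)=-1.144e+00  a ← 8.759374 − (+2.988e-01/-1.144e+00) = 9.020565
iter 2: u=1.113622  f(a)=+1.389e-02  f'(a)=-1.040e+00  a ← 9.020565 − (+1.389e-02/-1.040e+00) = 9.033918
iter 3: u=1.111976  f(a)=+3.323e-05  f'(a)=-1.035e+00  a ← 9.033918 − (+3.323e-05/-1.035e+00) = 9.033950
iter 4: u=1.111972  f(a)=+1.912e-10  f'(a)=-1.035e+00  a ← 9.033950 − (+1.912e-10/-1.035e+00) = 9.033950
iter 5: u=1.111972  f(a)=-7.105e-15  f'(a)=-1.035e+00  a ← 9.033950 − (-7.105e-15/-1.035e+00) = 9.033950
converged: |Δa| < 1e-12 after 5 iterations
sag = a·(cosh(S/(2a)) − 1) = 9.033950·(cosh(1.111972) − 1) = 6.184904
T_max/T_min = cosh(S/(2a)) = 1.684629

a=9.034 sag=6.185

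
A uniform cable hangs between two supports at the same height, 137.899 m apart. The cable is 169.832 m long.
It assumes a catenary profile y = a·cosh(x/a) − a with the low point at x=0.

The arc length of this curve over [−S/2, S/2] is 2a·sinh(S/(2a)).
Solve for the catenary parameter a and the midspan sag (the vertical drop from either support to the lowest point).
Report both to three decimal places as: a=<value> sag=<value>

a=60.427 sag=43.795

seed: a₀ = √(S³/(24(L−S))) = √(137.899³/(24·31.933)) = 58.494656
iter 1: u=1.178732  f(a)=+2.293e+00  f'(a)=-1.251e+00  a ← 58.494656 − (+2.293e+00/-1.251e+00) = 60.327400
iter 2: u=1.142922  f(a)=+1.122e-01  f'(a)=-1.132e+00  a ← 60.327400 − (+1.122e-01/-1.132e+00) = 60.426547
iter 3: u=1.141046  f(a)=+2.991e-04  f'(a)=-1.126e+00  a ← 60.426547 − (+2.991e-04/-1.126e+00) = 60.426813
iter 4: u=1.141041  f(a)=+2.138e-09  f'(a)=-1.125e+00  a ← 60.426813 − (+2.138e-09/-1.125e+00) = 60.426813
iter 5: u=1.141041  f(a)=+2.842e-14  f'(a)=-1.125e+00  a ← 60.426813 − (+2.842e-14/-1.125e+00) = 60.426813
converged: |Δa| < 1e-12 after 5 iterations
sag = a·(cosh(S/(2a)) − 1) = 60.426813·(cosh(1.141041) − 1) = 43.794715
T_max/T_min = cosh(S/(2a)) = 1.724756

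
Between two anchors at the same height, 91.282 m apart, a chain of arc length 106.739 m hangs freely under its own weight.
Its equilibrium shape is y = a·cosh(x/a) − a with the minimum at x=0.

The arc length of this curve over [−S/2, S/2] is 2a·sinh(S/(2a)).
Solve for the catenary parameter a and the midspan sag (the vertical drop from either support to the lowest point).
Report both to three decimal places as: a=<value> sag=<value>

seed: a₀ = √(S³/(24(L−S))) = √(91.282³/(24·15.457)) = 45.280321
iter 1: u=1.007965  f(a)=+8.045e-01  f'(a)=-7.547e-01  a ← 45.280321 − (+8.045e-01/-7.547e-01) = 46.346341
iter 2: u=0.984781  f(a)=+2.929e-02  f'(a)=-7.006e-01  a ← 46.346341 − (+2.929e-02/-7.006e-01) = 46.388141
iter 3: u=0.983894  f(a)=+4.206e-05  f'(a)=-6.986e-01  a ← 46.388141 − (+4.206e-05/-6.986e-01) = 46.388202
iter 4: u=0.983892  f(a)=+8.703e-11  f'(a)=-6.986e-01  a ← 46.388202 − (+8.703e-11/-6.986e-01) = 46.388202
iter 5: u=0.983892  f(a)=-1.421e-14  f'(a)=-6.986e-01  a ← 46.388202 − (-1.421e-14/-6.986e-01) = 46.388202
converged: |Δa| < 1e-12 after 5 iterations
sag = a·(cosh(S/(2a)) − 1) = 46.388202·(cosh(0.983892) − 1) = 24.323670
T_max/T_min = cosh(S/(2a)) = 1.524350

a=46.388 sag=24.324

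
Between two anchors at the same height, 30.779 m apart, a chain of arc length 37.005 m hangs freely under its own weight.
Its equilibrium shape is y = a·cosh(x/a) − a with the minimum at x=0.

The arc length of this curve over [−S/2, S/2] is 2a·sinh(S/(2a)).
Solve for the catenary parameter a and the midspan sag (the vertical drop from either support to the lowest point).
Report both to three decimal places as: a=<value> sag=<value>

a=14.375 sag=9.056

seed: a₀ = √(S³/(24(L−S))) = √(30.779³/(24·6.226)) = 13.969201
iter 1: u=1.101674  f(a)=+3.889e-01  f'(a)=-1.004e+00  a ← 13.969201 − (+3.889e-01/-1.004e+00) = 14.356432
iter 2: u=1.071959  f(a)=+1.676e-02  f'(a)=-9.195e-01  a ← 14.356432 − (+1.676e-02/-9.195e-01) = 14.374658
iter 3: u=1.070599  f(a)=+3.422e-05  f'(a)=-9.158e-01  a ← 14.374658 − (+3.422e-05/-9.158e-01) = 14.374695
iter 4: u=1.070597  f(a)=+1.433e-10  f'(a)=-9.157e-01  a ← 14.374695 − (+1.433e-10/-9.157e-01) = 14.374695
iter 5: u=1.070597  f(a)=-7.105e-15  f'(a)=-9.157e-01  a ← 14.374695 − (-7.105e-15/-9.157e-01) = 14.374695
converged: |Δa| < 1e-12 after 5 iterations
sag = a·(cosh(S/(2a)) − 1) = 14.374695·(cosh(1.070597) − 1) = 9.055507
T_max/T_min = cosh(S/(2a)) = 1.629962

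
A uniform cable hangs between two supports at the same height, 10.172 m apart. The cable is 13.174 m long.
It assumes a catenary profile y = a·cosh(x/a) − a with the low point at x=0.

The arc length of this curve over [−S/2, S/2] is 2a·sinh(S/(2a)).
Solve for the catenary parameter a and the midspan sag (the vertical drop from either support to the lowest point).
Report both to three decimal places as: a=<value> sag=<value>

seed: a₀ = √(S³/(24(L−S))) = √(10.172³/(24·3.002)) = 3.822069
iter 1: u=1.330693  f(a)=+2.773e-01  f'(a)=-1.867e+00  a ← 3.822069 − (+2.773e-01/-1.867e+00) = 3.970565
iter 2: u=1.280926  f(a)=+1.698e-02  f'(a)=-1.645e+00  a ← 3.970565 − (+1.698e-02/-1.645e+00) = 3.980887
iter 3: u=1.277605  f(a)=+7.284e-05  f'(a)=-1.631e+00  a ← 3.980887 − (+7.284e-05/-1.631e+00) = 3.980932
iter 4: u=1.277590  f(a)=+1.354e-09  f'(a)=-1.631e+00  a ← 3.980932 − (+1.354e-09/-1.631e+00) = 3.980932
iter 5: u=1.277590  f(a)=-1.776e-15  f'(a)=-1.631e+00  a ← 3.980932 − (-1.776e-15/-1.631e+00) = 3.980932
converged: |Δa| < 1e-12 after 5 iterations
sag = a·(cosh(S/(2a)) − 1) = 3.980932·(cosh(1.277590) − 1) = 3.715586
T_max/T_min = cosh(S/(2a)) = 1.933346

a=3.981 sag=3.716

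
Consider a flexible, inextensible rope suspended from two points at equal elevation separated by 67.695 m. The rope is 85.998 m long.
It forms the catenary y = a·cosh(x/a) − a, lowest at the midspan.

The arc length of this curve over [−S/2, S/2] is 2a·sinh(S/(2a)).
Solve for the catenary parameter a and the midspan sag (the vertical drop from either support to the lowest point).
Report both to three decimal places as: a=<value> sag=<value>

a=27.592 sag=23.499

seed: a₀ = √(S³/(24(L−S))) = √(67.695³/(24·18.303)) = 26.574685
iter 1: u=1.273675  f(a)=+1.543e+00  f'(a)=-1.614e+00  a ← 26.574685 − (+1.543e+00/-1.614e+00) = 27.530686
iter 2: u=1.229446  f(a)=+8.719e-02  f'(a)=-1.437e+00  a ← 27.530686 − (+8.719e-02/-1.437e+00) = 27.591377
iter 3: u=1.226742  f(a)=+3.151e-04  f'(a)=-1.426e+00  a ← 27.591377 − (+3.151e-04/-1.426e+00) = 27.591598
iter 4: u=1.226732  f(a)=+4.150e-09  f'(a)=-1.426e+00  a ← 27.591598 − (+4.150e-09/-1.426e+00) = 27.591598
iter 5: u=1.226732  f(a)=+0.000e+00  f'(a)=-1.426e+00  a ← 27.591598 − (+0.000e+00/-1.426e+00) = 27.591598
converged: |Δa| < 1e-12 after 5 iterations
sag = a·(cosh(S/(2a)) − 1) = 27.591598·(cosh(1.226732) − 1) = 23.498619
T_max/T_min = cosh(S/(2a)) = 1.851659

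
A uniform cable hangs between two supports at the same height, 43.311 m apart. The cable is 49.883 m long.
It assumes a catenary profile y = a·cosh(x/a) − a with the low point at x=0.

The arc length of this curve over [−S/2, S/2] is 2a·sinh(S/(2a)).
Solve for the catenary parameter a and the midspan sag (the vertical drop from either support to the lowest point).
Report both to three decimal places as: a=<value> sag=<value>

a=23.195 sag=10.865

seed: a₀ = √(S³/(24(L−S))) = √(43.311³/(24·6.572)) = 22.695665
iter 1: u=0.954169  f(a)=+3.057e-01  f'(a)=-6.336e-01  a ← 22.695665 − (+3.057e-01/-6.336e-01) = 23.178197
iter 2: u=0.934305  f(a)=+1.002e-02  f'(a)=-5.927e-01  a ← 23.178197 − (+1.002e-02/-5.927e-01) = 23.195107
iter 3: u=0.933624  f(a)=+1.158e-05  f'(a)=-5.913e-01  a ← 23.195107 − (+1.158e-05/-5.913e-01) = 23.195127
iter 4: u=0.933623  f(a)=+1.550e-11  f'(a)=-5.913e-01  a ← 23.195127 − (+1.550e-11/-5.913e-01) = 23.195127
iter 5: u=0.933623  f(a)=+0.000e+00  f'(a)=-5.913e-01  a ← 23.195127 − (+0.000e+00/-5.913e-01) = 23.195127
converged: |Δa| < 1e-12 after 5 iterations
sag = a·(cosh(S/(2a)) − 1) = 23.195127·(cosh(0.933623) − 1) = 10.865001
T_max/T_min = cosh(S/(2a)) = 1.468417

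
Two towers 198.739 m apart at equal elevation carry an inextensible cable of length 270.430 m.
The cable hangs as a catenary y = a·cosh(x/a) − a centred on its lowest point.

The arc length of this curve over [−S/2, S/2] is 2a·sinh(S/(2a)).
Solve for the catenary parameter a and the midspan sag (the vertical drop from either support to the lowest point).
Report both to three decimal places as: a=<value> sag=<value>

a=70.932 sag=81.759

seed: a₀ = √(S³/(24(L−S))) = √(198.739³/(24·71.691)) = 67.543990
iter 1: u=1.471182  f(a)=+8.170e+00  f'(a)=-2.619e+00  a ← 67.543990 − (+8.170e+00/-2.619e+00) = 70.663383
iter 2: u=1.406238  f(a)=+6.001e-01  f'(a)=-2.247e+00  a ← 70.663383 − (+6.001e-01/-2.247e+00) = 70.930406
iter 3: u=1.400944  f(a)=+3.805e-03  f'(a)=-2.219e+00  a ← 70.930406 − (+3.805e-03/-2.219e+00) = 70.932120
iter 4: u=1.400910  f(a)=+1.551e-07  f'(a)=-2.219e+00  a ← 70.932120 − (+1.551e-07/-2.219e+00) = 70.932120
iter 5: u=1.400910  f(a)=-5.684e-14  f'(a)=-2.219e+00  a ← 70.932120 − (-5.684e-14/-2.219e+00) = 70.932120
converged: |Δa| < 1e-12 after 5 iterations
sag = a·(cosh(S/(2a)) − 1) = 70.932120·(cosh(1.400910) − 1) = 81.758619
T_max/T_min = cosh(S/(2a)) = 2.152632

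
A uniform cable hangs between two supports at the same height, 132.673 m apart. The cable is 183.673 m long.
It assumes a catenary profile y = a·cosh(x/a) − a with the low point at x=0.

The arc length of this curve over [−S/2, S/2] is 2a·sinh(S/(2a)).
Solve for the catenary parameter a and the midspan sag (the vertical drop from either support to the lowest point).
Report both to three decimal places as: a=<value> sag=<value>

a=46.004 sag=56.710

seed: a₀ = √(S³/(24(L−S))) = √(132.673³/(24·51.000)) = 43.680049
iter 1: u=1.518691  f(a)=+6.215e+00  f'(a)=-2.920e+00  a ← 43.680049 − (+6.215e+00/-2.920e+00) = 45.808402
iter 2: u=1.448130  f(a)=+4.831e-01  f'(a)=-2.482e+00  a ← 45.808402 − (+4.831e-01/-2.482e+00) = 46.003037
iter 3: u=1.442003  f(a)=+3.463e-03  f'(a)=-2.447e+00  a ← 46.003037 − (+3.463e-03/-2.447e+00) = 46.004453
iter 4: u=1.441958  f(a)=+1.808e-07  f'(a)=-2.446e+00  a ← 46.004453 − (+1.808e-07/-2.446e+00) = 46.004453
iter 5: u=1.441958  f(a)=+0.000e+00  f'(a)=-2.446e+00  a ← 46.004453 − (+0.000e+00/-2.446e+00) = 46.004453
converged: |Δa| < 1e-12 after 5 iterations
sag = a·(cosh(S/(2a)) − 1) = 46.004453·(cosh(1.441958) − 1) = 56.710456
T_max/T_min = cosh(S/(2a)) = 2.232717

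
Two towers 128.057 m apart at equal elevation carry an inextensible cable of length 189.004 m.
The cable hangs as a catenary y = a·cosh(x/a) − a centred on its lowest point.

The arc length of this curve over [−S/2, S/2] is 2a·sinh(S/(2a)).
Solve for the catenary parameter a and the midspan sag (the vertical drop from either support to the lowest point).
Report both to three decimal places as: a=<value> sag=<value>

seed: a₀ = √(S³/(24(L−S))) = √(128.057³/(24·60.947)) = 37.889877
iter 1: u=1.689858  f(a)=+9.318e+00  f'(a)=-4.235e+00  a ← 37.889877 − (+9.318e+00/-4.235e+00) = 40.090309
iter 2: u=1.597107  f(a)=+8.734e-01  f'(a)=-3.475e+00  a ← 40.090309 − (+8.734e-01/-3.475e+00) = 40.341649
iter 3: u=1.587156  f(a)=+9.425e-03  f'(a)=-3.400e+00  a ← 40.341649 − (+9.425e-03/-3.400e+00) = 40.344421
iter 4: u=1.587047  f(a)=+1.124e-06  f'(a)=-3.399e+00  a ← 40.344421 − (+1.124e-06/-3.399e+00) = 40.344422
iter 5: u=1.587047  f(a)=+0.000e+00  f'(a)=-3.399e+00  a ← 40.344422 − (+0.000e+00/-3.399e+00) = 40.344422
converged: |Δa| < 1e-12 after 5 iterations
sag = a·(cosh(S/(2a)) − 1) = 40.344422·(cosh(1.587047) − 1) = 62.409169
T_max/T_min = cosh(S/(2a)) = 2.546909

a=40.344 sag=62.409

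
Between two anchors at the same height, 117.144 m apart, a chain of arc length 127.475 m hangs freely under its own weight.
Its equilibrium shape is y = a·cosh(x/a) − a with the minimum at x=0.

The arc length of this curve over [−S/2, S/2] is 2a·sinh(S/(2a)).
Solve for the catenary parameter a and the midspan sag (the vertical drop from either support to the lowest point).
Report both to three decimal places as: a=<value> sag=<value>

a=81.564 sag=21.950

seed: a₀ = √(S³/(24(L−S))) = √(117.144³/(24·10.331)) = 80.519908
iter 1: u=0.727423  f(a)=+2.768e-01  f'(a)=-2.704e-01  a ← 80.519908 − (+2.768e-01/-2.704e-01) = 81.543401
iter 2: u=0.718292  f(a)=+5.366e-03  f'(a)=-2.601e-01  a ← 81.543401 − (+5.366e-03/-2.601e-01) = 81.564036
iter 3: u=0.718111  f(a)=+2.105e-06  f'(a)=-2.598e-01  a ← 81.564036 − (+2.105e-06/-2.598e-01) = 81.564044
iter 4: u=0.718111  f(a)=+3.411e-13  f'(a)=-2.598e-01  a ← 81.564044 − (+3.411e-13/-2.598e-01) = 81.564044
converged: |Δa| < 1e-12 after 4 iterations
sag = a·(cosh(S/(2a)) − 1) = 81.564044·(cosh(0.718111) − 1) = 21.950024
T_max/T_min = cosh(S/(2a)) = 1.269114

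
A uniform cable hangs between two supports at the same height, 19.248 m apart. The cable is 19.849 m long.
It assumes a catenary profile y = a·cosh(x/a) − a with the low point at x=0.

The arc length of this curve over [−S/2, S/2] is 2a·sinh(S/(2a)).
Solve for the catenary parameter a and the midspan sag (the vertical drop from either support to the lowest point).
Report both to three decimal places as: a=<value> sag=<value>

a=22.338 sag=2.105

seed: a₀ = √(S³/(24(L−S))) = √(19.248³/(24·0.601)) = 22.234919
iter 1: u=0.432833  f(a)=+5.655e-03  f'(a)=-5.508e-02  a ← 22.234919 − (+5.655e-03/-5.508e-02) = 22.337588
iter 2: u=0.430843  f(a)=+3.941e-05  f'(a)=-5.431e-02  a ← 22.337588 − (+3.941e-05/-5.431e-02) = 22.338314
iter 3: u=0.430829  f(a)=+1.944e-09  f'(a)=-5.431e-02  a ← 22.338314 − (+1.944e-09/-5.431e-02) = 22.338314
iter 4: u=0.430829  f(a)=-3.553e-15  f'(a)=-5.431e-02  a ← 22.338314 − (-3.553e-15/-5.431e-02) = 22.338314
converged: |Δa| < 1e-12 after 4 iterations
sag = a·(cosh(S/(2a)) − 1) = 22.338314·(cosh(0.430829) − 1) = 2.105417
T_max/T_min = cosh(S/(2a)) = 1.094251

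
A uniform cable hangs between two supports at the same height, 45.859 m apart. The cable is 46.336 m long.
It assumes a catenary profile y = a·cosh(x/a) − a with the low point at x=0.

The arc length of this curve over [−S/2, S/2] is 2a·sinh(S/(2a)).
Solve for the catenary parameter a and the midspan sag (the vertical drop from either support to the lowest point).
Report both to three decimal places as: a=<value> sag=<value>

a=91.928 sag=2.874

seed: a₀ = √(S³/(24(L−S))) = √(45.859³/(24·0.477)) = 91.785074
iter 1: u=0.249817  f(a)=+1.491e-03  f'(a)=-1.046e-02  a ← 91.785074 − (+1.491e-03/-1.046e-02) = 91.927600
iter 2: u=0.249430  f(a)=+3.479e-06  f'(a)=-1.041e-02  a ← 91.927600 − (+3.479e-06/-1.041e-02) = 91.927934
iter 3: u=0.249429  f(a)=+1.905e-11  f'(a)=-1.041e-02  a ← 91.927934 − (+1.905e-11/-1.041e-02) = 91.927934
iter 4: u=0.249429  f(a)=+7.105e-15  f'(a)=-1.041e-02  a ← 91.927934 − (+7.105e-15/-1.041e-02) = 91.927934
converged: |Δa| < 1e-12 after 4 iterations
sag = a·(cosh(S/(2a)) − 1) = 91.927934·(cosh(0.249429) − 1) = 2.874499
T_max/T_min = cosh(S/(2a)) = 1.031269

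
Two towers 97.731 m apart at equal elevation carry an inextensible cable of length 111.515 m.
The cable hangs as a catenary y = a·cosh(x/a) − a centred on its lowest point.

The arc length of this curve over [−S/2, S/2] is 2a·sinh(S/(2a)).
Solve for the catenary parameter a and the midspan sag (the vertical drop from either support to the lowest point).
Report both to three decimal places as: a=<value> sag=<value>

a=54.209 sag=23.557

seed: a₀ = √(S³/(24(L−S))) = √(97.731³/(24·13.784)) = 53.119657
iter 1: u=0.919914  f(a)=+5.951e-01  f'(a)=-5.642e-01  a ← 53.119657 − (+5.951e-01/-5.642e-01) = 54.174374
iter 2: u=0.902004  f(a)=+1.819e-02  f'(a)=-5.302e-01  a ← 54.174374 − (+1.819e-02/-5.302e-01) = 54.208674
iter 3: u=0.901433  f(a)=+1.817e-05  f'(a)=-5.292e-01  a ← 54.208674 − (+1.817e-05/-5.292e-01) = 54.208708
iter 4: u=0.901433  f(a)=+1.819e-11  f'(a)=-5.292e-01  a ← 54.208708 − (+1.819e-11/-5.292e-01) = 54.208708
converged: |Δa| < 1e-12 after 4 iterations
sag = a·(cosh(S/(2a)) − 1) = 54.208708·(cosh(0.901433) − 1) = 23.556855
T_max/T_min = cosh(S/(2a)) = 1.434559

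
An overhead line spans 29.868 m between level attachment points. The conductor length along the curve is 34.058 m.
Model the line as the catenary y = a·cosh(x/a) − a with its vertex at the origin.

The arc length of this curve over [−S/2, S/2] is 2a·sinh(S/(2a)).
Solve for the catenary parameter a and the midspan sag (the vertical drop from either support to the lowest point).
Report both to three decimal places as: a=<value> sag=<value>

seed: a₀ = √(S³/(24(L−S))) = √(29.868³/(24·4.190)) = 16.277833
iter 1: u=0.917444  f(a)=+1.799e-01  f'(a)=-5.595e-01  a ← 16.277833 − (+1.799e-01/-5.595e-01) = 16.599412
iter 2: u=0.899670  f(a)=+5.470e-03  f'(a)=-5.259e-01  a ← 16.599412 − (+5.470e-03/-5.259e-01) = 16.609812
iter 3: u=0.899107  f(a)=+5.407e-06  f'(a)=-5.249e-01  a ← 16.609812 − (+5.407e-06/-5.249e-01) = 16.609823
iter 4: u=0.899107  f(a)=+5.294e-12  f'(a)=-5.249e-01  a ← 16.609823 − (+5.294e-12/-5.249e-01) = 16.609823
converged: |Δa| < 1e-12 after 4 iterations
sag = a·(cosh(S/(2a)) − 1) = 16.609823·(cosh(0.899107) − 1) = 7.178264
T_max/T_min = cosh(S/(2a)) = 1.432170

a=16.610 sag=7.178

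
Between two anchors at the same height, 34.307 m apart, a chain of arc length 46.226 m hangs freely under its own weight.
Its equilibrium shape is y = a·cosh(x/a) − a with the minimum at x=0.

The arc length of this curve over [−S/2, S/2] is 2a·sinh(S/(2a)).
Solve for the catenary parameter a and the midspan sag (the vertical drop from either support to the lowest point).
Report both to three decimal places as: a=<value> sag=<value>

seed: a₀ = √(S³/(24(L−S))) = √(34.307³/(24·11.919)) = 11.880879
iter 1: u=1.443790  f(a)=+1.306e+00  f'(a)=-2.457e+00  a ← 11.880879 − (+1.306e+00/-2.457e+00) = 12.412314
iter 2: u=1.381974  f(a)=+9.272e-02  f'(a)=-2.119e+00  a ← 12.412314 − (+9.272e-02/-2.119e+00) = 12.456064
iter 3: u=1.377120  f(a)=+5.466e-04  f'(a)=-2.094e+00  a ← 12.456064 − (+5.466e-04/-2.094e+00) = 12.456325
iter 4: u=1.377092  f(a)=+1.924e-08  f'(a)=-2.094e+00  a ← 12.456325 − (+1.924e-08/-2.094e+00) = 12.456325
iter 5: u=1.377092  f(a)=-1.421e-14  f'(a)=-2.094e+00  a ← 12.456325 − (-1.421e-14/-2.094e+00) = 12.456325
converged: |Δa| < 1e-12 after 5 iterations
sag = a·(cosh(S/(2a)) − 1) = 12.456325·(cosh(1.377092) − 1) = 13.799547
T_max/T_min = cosh(S/(2a)) = 2.107835

a=12.456 sag=13.800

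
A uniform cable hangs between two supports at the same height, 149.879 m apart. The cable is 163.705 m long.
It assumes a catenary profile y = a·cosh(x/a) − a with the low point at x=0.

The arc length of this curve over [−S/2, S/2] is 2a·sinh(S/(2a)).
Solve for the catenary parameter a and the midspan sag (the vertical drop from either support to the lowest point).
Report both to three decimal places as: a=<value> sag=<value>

seed: a₀ = √(S³/(24(L−S))) = √(149.879³/(24·13.826)) = 100.729640
iter 1: u=0.743967  f(a)=+3.877e-01  f'(a)=-2.900e-01  a ← 100.729640 − (+3.877e-01/-2.900e-01) = 102.066492
iter 2: u=0.734222  f(a)=+7.853e-03  f'(a)=-2.784e-01  a ← 102.066492 − (+7.853e-03/-2.784e-01) = 102.094704
iter 3: u=0.734019  f(a)=+3.370e-06  f'(a)=-2.781e-01  a ← 102.094704 − (+3.370e-06/-2.781e-01) = 102.094716
iter 4: u=0.734019  f(a)=+6.253e-13  f'(a)=-2.781e-01  a ← 102.094716 − (+6.253e-13/-2.781e-01) = 102.094716
converged: |Δa| < 1e-12 after 4 iterations
sag = a·(cosh(S/(2a)) − 1) = 102.094716·(cosh(0.734019) − 1) = 28.760788
T_max/T_min = cosh(S/(2a)) = 1.281707

a=102.095 sag=28.761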